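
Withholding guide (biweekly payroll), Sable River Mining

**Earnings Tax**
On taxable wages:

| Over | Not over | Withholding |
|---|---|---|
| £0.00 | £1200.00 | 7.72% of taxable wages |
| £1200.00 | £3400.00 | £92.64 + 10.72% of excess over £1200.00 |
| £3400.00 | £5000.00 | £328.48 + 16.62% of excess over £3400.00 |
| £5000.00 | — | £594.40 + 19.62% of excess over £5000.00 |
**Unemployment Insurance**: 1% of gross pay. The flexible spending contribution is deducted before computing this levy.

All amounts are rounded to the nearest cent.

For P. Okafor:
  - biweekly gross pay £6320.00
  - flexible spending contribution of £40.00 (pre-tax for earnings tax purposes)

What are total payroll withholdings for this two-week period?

Earnings Tax: taxable = £6320.00 − £40.00 = £6280.00
  £594.40 + 19.62% × (£6280.00 − £5000.00) = £594.40 + 19.62% × £1280.00 = £845.54
Unemployment Insurance: 1% × £6280.00 = £62.80
Total: £845.54 + £62.80 = £908.34

£908.34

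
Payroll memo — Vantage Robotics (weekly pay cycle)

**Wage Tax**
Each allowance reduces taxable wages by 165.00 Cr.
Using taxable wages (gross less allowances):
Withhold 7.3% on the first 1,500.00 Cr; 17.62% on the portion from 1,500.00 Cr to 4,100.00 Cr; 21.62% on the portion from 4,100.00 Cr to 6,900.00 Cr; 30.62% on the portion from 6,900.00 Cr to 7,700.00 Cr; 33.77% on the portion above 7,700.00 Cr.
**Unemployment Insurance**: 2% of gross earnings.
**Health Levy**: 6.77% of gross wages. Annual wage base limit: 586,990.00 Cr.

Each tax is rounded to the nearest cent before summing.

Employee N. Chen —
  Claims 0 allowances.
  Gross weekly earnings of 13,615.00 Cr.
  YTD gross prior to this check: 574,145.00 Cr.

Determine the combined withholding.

Wage Tax: taxable = 13,615.00 Cr
  1,417.94 Cr + 33.77% × (13,615.00 Cr − 7,700.00 Cr) = 1,417.94 Cr + 33.77% × 5,915.00 Cr = 3,415.44 Cr
Unemployment Insurance: 2% × 13,615.00 Cr = 272.30 Cr
Health Levy: cap 586,990.00 Cr − YTD 574,145.00 Cr = 12,845.00 Cr subject; 6.77% × 12,845.00 Cr = 869.61 Cr
Total: 3,415.44 Cr + 272.30 Cr + 869.61 Cr = 4,557.35 Cr

4,557.35 Cr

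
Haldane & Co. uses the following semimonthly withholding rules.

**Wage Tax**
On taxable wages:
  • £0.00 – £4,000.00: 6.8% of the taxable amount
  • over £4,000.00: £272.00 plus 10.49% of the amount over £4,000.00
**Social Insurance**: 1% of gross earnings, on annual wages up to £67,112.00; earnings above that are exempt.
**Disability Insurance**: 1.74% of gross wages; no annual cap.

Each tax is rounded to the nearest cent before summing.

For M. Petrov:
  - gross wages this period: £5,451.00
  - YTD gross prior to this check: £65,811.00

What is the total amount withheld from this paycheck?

Wage Tax: taxable = £5,451.00
  £272.00 + 10.49% × (£5,451.00 − £4,000.00) = £272.00 + 10.49% × £1,451.00 = £424.21
Social Insurance: cap £67,112.00 − YTD £65,811.00 = £1,301.00 subject; 1% × £1,301.00 = £13.01
Disability Insurance: 1.74% × £5,451.00 = £94.85
Total: £424.21 + £13.01 + £94.85 = £532.07

£532.07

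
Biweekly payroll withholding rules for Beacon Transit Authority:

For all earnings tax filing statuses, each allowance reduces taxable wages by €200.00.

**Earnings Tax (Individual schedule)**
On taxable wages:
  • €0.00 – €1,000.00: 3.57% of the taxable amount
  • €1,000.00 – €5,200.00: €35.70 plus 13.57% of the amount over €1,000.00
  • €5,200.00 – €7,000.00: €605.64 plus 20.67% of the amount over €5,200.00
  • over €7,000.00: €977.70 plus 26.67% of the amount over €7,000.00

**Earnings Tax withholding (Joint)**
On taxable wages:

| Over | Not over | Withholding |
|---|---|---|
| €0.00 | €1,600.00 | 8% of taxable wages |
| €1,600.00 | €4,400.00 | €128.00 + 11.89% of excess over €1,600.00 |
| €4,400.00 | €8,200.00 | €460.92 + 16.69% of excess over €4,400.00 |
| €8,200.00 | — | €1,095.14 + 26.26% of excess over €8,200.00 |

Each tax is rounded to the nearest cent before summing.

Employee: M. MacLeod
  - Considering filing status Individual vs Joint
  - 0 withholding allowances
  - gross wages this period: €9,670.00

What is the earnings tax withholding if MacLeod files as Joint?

Earnings Tax (Joint): taxable = €9,670.00
  €1,095.14 + 26.26% × (€9,670.00 − €8,200.00) = €1,095.14 + 26.26% × €1,470.00 = €1,481.16

€1,481.16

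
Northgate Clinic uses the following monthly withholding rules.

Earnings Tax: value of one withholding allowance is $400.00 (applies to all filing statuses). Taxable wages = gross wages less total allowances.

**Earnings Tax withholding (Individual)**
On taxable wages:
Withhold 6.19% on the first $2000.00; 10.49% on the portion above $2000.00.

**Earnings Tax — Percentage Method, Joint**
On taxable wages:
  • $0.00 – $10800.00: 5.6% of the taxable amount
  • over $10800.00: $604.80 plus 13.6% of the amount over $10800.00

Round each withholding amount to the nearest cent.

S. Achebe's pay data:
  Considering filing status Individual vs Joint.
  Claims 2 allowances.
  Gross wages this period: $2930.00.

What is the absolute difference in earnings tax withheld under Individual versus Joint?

$18.16

Earnings Tax (Individual): taxable = $2930.00 − 2×$400.00 = $2130.00
  $123.80 + 10.49% × ($2130.00 − $2000.00) = $123.80 + 10.49% × $130.00 = $137.44
Earnings Tax (Joint): taxable = $2930.00 − 2×$400.00 = $2130.00
  5.6% × $2130.00 = $119.28
Difference: |$137.44 − $119.28| = $18.16 (higher under Individual)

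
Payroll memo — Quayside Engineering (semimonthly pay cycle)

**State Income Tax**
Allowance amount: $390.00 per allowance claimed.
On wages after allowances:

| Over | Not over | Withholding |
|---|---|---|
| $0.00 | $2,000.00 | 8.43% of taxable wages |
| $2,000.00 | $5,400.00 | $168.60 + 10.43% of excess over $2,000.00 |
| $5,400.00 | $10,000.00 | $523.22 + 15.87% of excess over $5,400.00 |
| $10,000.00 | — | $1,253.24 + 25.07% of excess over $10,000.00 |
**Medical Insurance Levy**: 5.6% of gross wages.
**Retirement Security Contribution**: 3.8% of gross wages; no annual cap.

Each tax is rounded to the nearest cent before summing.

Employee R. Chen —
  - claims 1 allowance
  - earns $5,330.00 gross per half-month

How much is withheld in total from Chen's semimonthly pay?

State Income Tax: taxable = $5,330.00 − 1×$390.00 = $4,940.00
  $168.60 + 10.43% × ($4,940.00 − $2,000.00) = $168.60 + 10.43% × $2,940.00 = $475.24
Medical Insurance Levy: 5.6% × $5,330.00 = $298.48
Retirement Security Contribution: 3.8% × $5,330.00 = $202.54
Total: $475.24 + $298.48 + $202.54 = $976.26

$976.26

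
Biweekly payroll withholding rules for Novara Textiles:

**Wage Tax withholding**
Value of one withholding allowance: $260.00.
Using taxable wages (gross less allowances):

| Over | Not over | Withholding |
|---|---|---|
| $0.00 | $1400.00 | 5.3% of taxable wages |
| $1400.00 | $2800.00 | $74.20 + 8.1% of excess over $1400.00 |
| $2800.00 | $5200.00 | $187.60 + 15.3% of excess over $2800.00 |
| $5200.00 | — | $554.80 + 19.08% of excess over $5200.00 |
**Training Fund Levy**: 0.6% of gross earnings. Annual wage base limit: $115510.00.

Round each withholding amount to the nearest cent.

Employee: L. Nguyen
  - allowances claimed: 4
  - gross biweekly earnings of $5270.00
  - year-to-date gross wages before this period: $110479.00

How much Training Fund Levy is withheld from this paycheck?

$30.19

Training Fund Levy: cap $115510.00 − YTD $110479.00 = $5031.00 subject; 0.6% × $5031.00 = $30.19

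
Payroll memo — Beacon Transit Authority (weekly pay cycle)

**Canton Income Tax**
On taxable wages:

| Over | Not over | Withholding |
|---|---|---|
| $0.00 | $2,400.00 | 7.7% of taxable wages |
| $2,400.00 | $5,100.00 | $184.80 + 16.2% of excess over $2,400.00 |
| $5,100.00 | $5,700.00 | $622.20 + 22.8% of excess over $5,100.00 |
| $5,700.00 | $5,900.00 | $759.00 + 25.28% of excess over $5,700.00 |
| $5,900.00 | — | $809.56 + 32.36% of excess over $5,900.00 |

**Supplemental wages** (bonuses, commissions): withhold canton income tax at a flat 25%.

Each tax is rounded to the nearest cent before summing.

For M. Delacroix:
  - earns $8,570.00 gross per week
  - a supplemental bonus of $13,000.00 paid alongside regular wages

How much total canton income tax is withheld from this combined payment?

$4,923.57

Canton Income Tax: taxable = $8,570.00
  $809.56 + 32.36% × ($8,570.00 − $5,900.00) = $809.56 + 32.36% × $2,670.00 = $1,673.57
Supplemental (25% flat on bonus): 25% × $13,000.00 = $3,250.00
Total canton income tax: $1,673.57 + $3,250.00 = $4,923.57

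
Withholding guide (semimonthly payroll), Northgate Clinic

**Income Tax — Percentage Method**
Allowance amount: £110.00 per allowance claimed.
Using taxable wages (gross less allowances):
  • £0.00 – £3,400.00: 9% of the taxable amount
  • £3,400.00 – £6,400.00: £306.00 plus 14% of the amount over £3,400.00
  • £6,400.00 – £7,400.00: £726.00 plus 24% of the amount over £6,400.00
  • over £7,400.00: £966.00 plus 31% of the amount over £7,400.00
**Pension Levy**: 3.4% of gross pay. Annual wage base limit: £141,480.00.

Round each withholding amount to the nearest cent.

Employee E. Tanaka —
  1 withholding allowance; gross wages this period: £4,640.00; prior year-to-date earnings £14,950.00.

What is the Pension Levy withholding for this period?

£157.76

Pension Levy: 3.4% × £4,640.00 = £157.76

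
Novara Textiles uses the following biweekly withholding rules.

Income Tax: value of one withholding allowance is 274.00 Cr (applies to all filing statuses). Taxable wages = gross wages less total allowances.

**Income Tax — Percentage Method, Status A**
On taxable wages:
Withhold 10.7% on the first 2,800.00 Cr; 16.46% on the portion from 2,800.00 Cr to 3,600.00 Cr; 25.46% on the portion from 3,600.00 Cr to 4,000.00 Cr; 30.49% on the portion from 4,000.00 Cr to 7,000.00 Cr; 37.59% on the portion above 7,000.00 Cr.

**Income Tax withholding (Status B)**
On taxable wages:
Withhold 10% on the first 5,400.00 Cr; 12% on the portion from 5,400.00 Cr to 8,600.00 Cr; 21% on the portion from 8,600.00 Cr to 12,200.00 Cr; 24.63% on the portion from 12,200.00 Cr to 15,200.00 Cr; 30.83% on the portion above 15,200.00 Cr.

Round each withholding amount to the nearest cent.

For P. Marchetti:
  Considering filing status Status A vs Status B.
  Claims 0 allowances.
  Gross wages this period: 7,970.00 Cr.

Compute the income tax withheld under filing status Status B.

848.40 Cr

Income Tax (Status B): taxable = 7,970.00 Cr
  540.00 Cr + 12% × (7,970.00 Cr − 5,400.00 Cr) = 540.00 Cr + 12% × 2,570.00 Cr = 848.40 Cr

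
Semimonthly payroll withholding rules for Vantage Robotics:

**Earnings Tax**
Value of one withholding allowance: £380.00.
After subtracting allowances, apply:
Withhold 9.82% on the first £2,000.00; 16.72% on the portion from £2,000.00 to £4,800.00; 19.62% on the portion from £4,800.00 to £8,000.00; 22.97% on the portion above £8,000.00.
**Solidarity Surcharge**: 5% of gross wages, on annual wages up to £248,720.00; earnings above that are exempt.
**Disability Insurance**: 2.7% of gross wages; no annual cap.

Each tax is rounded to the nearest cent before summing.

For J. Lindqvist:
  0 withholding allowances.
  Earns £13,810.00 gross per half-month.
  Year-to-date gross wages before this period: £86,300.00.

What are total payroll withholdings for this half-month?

Earnings Tax: taxable = £13,810.00
  £1,292.40 + 22.97% × (£13,810.00 − £8,000.00) = £1,292.40 + 22.97% × £5,810.00 = £2,626.96
Solidarity Surcharge: 5% × £13,810.00 = £690.50
Disability Insurance: 2.7% × £13,810.00 = £372.87
Total: £2,626.96 + £690.50 + £372.87 = £3,690.33

£3,690.33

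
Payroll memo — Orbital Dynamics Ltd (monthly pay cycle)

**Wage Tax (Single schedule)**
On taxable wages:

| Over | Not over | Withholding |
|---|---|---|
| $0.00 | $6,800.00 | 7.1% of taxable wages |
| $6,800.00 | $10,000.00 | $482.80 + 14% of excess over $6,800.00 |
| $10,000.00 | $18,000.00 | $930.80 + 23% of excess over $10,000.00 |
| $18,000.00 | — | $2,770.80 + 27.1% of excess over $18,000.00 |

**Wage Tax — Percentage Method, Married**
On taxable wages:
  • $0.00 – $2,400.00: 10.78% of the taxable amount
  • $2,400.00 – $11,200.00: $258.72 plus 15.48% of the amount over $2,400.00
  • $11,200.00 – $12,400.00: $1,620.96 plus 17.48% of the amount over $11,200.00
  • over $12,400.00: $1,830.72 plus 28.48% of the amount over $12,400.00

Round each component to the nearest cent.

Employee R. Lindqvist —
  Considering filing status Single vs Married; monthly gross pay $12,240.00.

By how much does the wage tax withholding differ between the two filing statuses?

$356.75

Wage Tax (Single): taxable = $12,240.00
  $930.80 + 23% × ($12,240.00 − $10,000.00) = $930.80 + 23% × $2,240.00 = $1,446.00
Wage Tax (Married): taxable = $12,240.00
  $1,620.96 + 17.48% × ($12,240.00 − $11,200.00) = $1,620.96 + 17.48% × $1,040.00 = $1,802.75
Difference: |$1,446.00 − $1,802.75| = $356.75 (higher under Married)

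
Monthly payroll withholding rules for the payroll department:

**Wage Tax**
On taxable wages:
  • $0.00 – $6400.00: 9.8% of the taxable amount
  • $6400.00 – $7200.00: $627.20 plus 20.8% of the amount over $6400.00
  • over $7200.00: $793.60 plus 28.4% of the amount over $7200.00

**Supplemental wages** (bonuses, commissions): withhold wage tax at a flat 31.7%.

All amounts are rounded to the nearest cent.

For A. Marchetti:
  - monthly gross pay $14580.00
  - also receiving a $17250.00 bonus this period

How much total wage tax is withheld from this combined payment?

Wage Tax: taxable = $14580.00
  $793.60 + 28.4% × ($14580.00 − $7200.00) = $793.60 + 28.4% × $7380.00 = $2889.52
Supplemental (31.7% flat on bonus): 31.7% × $17250.00 = $5468.25
Total wage tax: $2889.52 + $5468.25 = $8357.77

$8357.77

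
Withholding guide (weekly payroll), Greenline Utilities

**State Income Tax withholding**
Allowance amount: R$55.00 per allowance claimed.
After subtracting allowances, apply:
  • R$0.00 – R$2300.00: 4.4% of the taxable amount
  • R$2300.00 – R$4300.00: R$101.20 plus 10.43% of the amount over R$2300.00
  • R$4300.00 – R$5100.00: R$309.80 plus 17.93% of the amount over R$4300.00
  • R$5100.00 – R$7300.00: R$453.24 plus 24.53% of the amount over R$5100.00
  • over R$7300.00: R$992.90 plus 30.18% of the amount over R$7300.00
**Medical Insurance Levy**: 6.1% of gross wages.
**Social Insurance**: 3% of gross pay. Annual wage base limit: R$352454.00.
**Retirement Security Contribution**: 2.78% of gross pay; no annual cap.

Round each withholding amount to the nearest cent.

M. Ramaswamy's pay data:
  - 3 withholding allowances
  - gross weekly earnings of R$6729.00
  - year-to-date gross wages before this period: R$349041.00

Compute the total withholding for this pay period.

R$1512.29

State Income Tax: taxable = R$6729.00 − 3×R$55.00 = R$6564.00
  R$453.24 + 24.53% × (R$6564.00 − R$5100.00) = R$453.24 + 24.53% × R$1464.00 = R$812.36
Medical Insurance Levy: 6.1% × R$6729.00 = R$410.47
Social Insurance: cap R$352454.00 − YTD R$349041.00 = R$3413.00 subject; 3% × R$3413.00 = R$102.39
Retirement Security Contribution: 2.78% × R$6729.00 = R$187.07
Total: R$812.36 + R$410.47 + R$102.39 + R$187.07 = R$1512.29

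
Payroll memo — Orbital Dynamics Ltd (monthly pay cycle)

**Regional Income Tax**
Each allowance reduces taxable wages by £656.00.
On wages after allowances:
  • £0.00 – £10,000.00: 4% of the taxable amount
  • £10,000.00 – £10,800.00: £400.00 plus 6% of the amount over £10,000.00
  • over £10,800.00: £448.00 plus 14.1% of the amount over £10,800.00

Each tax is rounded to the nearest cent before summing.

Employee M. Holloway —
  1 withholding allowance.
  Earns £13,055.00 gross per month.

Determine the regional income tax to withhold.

£673.46

Regional Income Tax: taxable = £13,055.00 − 1×£656.00 = £12,399.00
  £448.00 + 14.1% × (£12,399.00 − £10,800.00) = £448.00 + 14.1% × £1,599.00 = £673.46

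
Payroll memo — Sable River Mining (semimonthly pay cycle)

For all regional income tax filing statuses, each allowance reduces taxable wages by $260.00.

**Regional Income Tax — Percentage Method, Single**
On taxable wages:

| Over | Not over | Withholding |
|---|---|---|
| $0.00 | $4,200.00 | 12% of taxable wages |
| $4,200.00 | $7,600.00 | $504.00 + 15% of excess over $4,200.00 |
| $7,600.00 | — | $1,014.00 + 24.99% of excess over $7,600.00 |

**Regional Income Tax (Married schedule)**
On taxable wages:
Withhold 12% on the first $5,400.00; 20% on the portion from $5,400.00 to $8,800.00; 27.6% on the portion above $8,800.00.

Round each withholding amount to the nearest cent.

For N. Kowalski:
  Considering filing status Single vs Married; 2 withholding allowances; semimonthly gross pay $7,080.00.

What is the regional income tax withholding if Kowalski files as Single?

Regional Income Tax (Single): taxable = $7,080.00 − 2×$260.00 = $6,560.00
  $504.00 + 15% × ($6,560.00 − $4,200.00) = $504.00 + 15% × $2,360.00 = $858.00

$858.00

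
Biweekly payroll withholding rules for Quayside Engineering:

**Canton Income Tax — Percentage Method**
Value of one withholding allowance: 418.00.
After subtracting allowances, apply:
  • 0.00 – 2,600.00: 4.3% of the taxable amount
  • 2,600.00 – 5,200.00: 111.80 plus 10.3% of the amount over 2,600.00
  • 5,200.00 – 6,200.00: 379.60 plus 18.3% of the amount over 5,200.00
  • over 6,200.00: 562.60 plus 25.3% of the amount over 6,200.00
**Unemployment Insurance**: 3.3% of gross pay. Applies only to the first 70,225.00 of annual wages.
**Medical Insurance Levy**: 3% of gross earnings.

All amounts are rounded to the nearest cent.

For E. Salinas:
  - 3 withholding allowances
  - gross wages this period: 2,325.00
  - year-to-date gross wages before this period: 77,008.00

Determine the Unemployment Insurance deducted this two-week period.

0.00

Unemployment Insurance: YTD 77,008.00 ≥ cap 70,225.00 → 0.00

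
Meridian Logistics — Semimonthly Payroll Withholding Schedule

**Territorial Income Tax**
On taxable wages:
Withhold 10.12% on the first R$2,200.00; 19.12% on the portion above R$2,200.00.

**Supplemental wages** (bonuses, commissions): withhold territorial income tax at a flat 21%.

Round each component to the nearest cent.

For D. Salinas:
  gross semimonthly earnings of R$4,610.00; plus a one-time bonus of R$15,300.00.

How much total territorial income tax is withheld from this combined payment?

Territorial Income Tax: taxable = R$4,610.00
  R$222.64 + 19.12% × (R$4,610.00 − R$2,200.00) = R$222.64 + 19.12% × R$2,410.00 = R$683.43
Supplemental (21% flat on bonus): 21% × R$15,300.00 = R$3,213.00
Total territorial income tax: R$683.43 + R$3,213.00 = R$3,896.43

R$3,896.43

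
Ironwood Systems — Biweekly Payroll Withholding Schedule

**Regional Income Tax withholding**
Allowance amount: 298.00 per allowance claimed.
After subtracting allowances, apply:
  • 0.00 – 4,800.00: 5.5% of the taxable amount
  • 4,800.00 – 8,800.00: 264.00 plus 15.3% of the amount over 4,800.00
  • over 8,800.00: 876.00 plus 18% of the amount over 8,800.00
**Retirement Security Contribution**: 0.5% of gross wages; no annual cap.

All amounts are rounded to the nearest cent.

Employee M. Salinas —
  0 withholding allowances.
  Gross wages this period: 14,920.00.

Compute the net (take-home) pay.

Regional Income Tax: taxable = 14,920.00
  876.00 + 18% × (14,920.00 − 8,800.00) = 876.00 + 18% × 6,120.00 = 1,977.60
Retirement Security Contribution: 0.5% × 14,920.00 = 74.60
Total withheld: 1,977.60 + 74.60 = 2,052.20
Net pay: 14,920.00 − 2,052.20 = 12,867.80

12,867.80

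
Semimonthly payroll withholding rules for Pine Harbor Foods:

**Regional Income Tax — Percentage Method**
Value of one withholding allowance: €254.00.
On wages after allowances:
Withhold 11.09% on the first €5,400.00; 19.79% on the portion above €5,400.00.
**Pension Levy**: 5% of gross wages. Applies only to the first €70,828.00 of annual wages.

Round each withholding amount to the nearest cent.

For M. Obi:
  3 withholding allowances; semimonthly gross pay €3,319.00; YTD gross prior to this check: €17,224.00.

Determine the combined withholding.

€449.52

Regional Income Tax: taxable = €3,319.00 − 3×€254.00 = €2,557.00
  11.09% × €2,557.00 = €283.57
Pension Levy: 5% × €3,319.00 = €165.95
Total: €283.57 + €165.95 = €449.52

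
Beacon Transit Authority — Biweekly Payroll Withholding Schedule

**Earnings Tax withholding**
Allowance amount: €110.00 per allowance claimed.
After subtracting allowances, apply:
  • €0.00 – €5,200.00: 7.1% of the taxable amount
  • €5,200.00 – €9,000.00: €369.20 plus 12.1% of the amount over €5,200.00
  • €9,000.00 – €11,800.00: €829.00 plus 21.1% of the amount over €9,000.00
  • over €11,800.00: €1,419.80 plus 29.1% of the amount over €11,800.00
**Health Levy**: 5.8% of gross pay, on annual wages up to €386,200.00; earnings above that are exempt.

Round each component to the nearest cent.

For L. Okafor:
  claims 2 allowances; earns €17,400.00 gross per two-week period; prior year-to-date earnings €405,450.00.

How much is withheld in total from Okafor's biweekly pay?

€2,985.38

Earnings Tax: taxable = €17,400.00 − 2×€110.00 = €17,180.00
  €1,419.80 + 29.1% × (€17,180.00 − €11,800.00) = €1,419.80 + 29.1% × €5,380.00 = €2,985.38
Health Levy: YTD €405,450.00 ≥ cap €386,200.00 → €0.00
Total: €2,985.38 + €0.00 = €2,985.38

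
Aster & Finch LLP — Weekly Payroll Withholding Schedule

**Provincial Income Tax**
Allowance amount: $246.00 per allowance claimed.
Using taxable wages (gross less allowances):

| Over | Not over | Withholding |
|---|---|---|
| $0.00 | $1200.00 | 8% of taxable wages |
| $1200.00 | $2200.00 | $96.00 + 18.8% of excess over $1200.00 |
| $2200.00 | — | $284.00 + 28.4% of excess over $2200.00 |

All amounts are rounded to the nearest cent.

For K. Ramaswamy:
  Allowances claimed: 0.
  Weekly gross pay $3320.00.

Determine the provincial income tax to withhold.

$602.08

Provincial Income Tax: taxable = $3320.00
  $284.00 + 28.4% × ($3320.00 − $2200.00) = $284.00 + 28.4% × $1120.00 = $602.08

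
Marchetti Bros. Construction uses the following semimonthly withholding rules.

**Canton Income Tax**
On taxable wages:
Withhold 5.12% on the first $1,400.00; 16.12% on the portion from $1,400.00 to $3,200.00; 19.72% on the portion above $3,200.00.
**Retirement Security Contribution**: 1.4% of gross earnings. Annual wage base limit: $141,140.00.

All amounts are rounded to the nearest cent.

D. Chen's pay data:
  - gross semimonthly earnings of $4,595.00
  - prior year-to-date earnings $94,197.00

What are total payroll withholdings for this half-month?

$701.26

Canton Income Tax: taxable = $4,595.00
  $361.84 + 19.72% × ($4,595.00 − $3,200.00) = $361.84 + 19.72% × $1,395.00 = $636.93
Retirement Security Contribution: 1.4% × $4,595.00 = $64.33
Total: $636.93 + $64.33 = $701.26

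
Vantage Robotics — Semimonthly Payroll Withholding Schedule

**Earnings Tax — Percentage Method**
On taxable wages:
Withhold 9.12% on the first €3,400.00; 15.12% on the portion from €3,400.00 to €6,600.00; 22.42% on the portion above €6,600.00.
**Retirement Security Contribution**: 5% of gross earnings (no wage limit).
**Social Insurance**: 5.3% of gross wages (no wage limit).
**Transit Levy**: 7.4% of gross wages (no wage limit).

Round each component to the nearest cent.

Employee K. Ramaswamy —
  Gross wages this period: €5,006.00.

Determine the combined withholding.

Earnings Tax: taxable = €5,006.00
  €310.08 + 15.12% × (€5,006.00 − €3,400.00) = €310.08 + 15.12% × €1,606.00 = €552.91
Retirement Security Contribution: 5% × €5,006.00 = €250.30
Social Insurance: 5.3% × €5,006.00 = €265.32
Transit Levy: 7.4% × €5,006.00 = €370.44
Total: €552.91 + €250.30 + €265.32 + €370.44 = €1,438.97

€1,438.97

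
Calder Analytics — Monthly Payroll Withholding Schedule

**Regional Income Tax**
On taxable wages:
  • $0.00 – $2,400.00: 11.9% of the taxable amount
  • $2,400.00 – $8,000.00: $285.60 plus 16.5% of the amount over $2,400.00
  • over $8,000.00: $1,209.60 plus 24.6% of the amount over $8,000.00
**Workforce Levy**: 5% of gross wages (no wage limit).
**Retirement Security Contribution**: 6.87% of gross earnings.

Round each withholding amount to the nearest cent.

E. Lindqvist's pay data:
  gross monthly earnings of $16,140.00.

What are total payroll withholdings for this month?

Regional Income Tax: taxable = $16,140.00
  $1,209.60 + 24.6% × ($16,140.00 − $8,000.00) = $1,209.60 + 24.6% × $8,140.00 = $3,212.04
Workforce Levy: 5% × $16,140.00 = $807.00
Retirement Security Contribution: 6.87% × $16,140.00 = $1,108.82
Total: $3,212.04 + $807.00 + $1,108.82 = $5,127.86

$5,127.86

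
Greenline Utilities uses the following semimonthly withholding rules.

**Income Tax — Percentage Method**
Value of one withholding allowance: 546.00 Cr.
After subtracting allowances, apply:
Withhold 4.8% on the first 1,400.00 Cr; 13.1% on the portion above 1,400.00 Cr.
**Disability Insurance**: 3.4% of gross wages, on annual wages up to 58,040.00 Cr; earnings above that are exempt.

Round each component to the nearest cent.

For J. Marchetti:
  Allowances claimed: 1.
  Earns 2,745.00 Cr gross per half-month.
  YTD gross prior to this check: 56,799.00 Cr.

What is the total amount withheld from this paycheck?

Income Tax: taxable = 2,745.00 Cr − 1×546.00 Cr = 2,199.00 Cr
  67.20 Cr + 13.1% × (2,199.00 Cr − 1,400.00 Cr) = 67.20 Cr + 13.1% × 799.00 Cr = 171.87 Cr
Disability Insurance: cap 58,040.00 Cr − YTD 56,799.00 Cr = 1,241.00 Cr subject; 3.4% × 1,241.00 Cr = 42.19 Cr
Total: 171.87 Cr + 42.19 Cr = 214.06 Cr

214.06 Cr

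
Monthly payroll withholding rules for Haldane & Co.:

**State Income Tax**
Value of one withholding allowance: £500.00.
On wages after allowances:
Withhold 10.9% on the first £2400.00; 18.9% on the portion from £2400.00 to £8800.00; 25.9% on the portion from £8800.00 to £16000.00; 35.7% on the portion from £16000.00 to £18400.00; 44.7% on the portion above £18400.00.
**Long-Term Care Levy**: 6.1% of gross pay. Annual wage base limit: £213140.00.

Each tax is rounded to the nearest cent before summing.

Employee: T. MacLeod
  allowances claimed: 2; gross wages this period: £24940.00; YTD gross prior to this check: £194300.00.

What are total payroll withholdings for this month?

£7818.42

State Income Tax: taxable = £24940.00 − 2×£500.00 = £23940.00
  £4192.80 + 44.7% × (£23940.00 − £18400.00) = £4192.80 + 44.7% × £5540.00 = £6669.18
Long-Term Care Levy: cap £213140.00 − YTD £194300.00 = £18840.00 subject; 6.1% × £18840.00 = £1149.24
Total: £6669.18 + £1149.24 = £7818.42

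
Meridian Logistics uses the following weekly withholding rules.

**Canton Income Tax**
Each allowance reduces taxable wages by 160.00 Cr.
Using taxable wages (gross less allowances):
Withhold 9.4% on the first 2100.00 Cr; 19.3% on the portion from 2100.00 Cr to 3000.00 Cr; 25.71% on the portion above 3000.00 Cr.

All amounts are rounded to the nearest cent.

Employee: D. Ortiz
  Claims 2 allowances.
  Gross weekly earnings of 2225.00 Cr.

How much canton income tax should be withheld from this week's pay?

Canton Income Tax: taxable = 2225.00 Cr − 2×160.00 Cr = 1905.00 Cr
  9.4% × 1905.00 Cr = 179.07 Cr

179.07 Cr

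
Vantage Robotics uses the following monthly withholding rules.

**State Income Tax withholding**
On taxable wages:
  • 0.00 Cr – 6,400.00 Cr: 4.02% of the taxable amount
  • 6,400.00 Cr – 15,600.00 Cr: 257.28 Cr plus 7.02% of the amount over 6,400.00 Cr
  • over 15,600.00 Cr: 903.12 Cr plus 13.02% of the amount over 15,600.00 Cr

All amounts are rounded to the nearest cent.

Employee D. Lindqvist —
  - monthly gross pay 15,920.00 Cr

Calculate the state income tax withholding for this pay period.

944.78 Cr

State Income Tax: taxable = 15,920.00 Cr
  903.12 Cr + 13.02% × (15,920.00 Cr − 15,600.00 Cr) = 903.12 Cr + 13.02% × 320.00 Cr = 944.78 Cr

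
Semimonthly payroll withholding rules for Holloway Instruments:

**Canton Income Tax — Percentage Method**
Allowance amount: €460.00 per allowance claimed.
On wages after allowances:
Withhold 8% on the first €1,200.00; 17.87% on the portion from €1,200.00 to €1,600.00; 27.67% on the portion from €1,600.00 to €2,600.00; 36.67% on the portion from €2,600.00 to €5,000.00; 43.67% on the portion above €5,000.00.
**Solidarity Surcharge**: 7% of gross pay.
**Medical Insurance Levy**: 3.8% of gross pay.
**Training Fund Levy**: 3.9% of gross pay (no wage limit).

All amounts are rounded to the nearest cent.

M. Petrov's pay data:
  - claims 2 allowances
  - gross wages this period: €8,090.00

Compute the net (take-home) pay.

Canton Income Tax: taxable = €8,090.00 − 2×€460.00 = €7,170.00
  €1,324.26 + 43.67% × (€7,170.00 − €5,000.00) = €1,324.26 + 43.67% × €2,170.00 = €2,271.90
Solidarity Surcharge: 7% × €8,090.00 = €566.30
Medical Insurance Levy: 3.8% × €8,090.00 = €307.42
Training Fund Levy: 3.9% × €8,090.00 = €315.51
Total withheld: €2,271.90 + €566.30 + €307.42 + €315.51 = €3,461.13
Net pay: €8,090.00 − €3,461.13 = €4,628.87

€4,628.87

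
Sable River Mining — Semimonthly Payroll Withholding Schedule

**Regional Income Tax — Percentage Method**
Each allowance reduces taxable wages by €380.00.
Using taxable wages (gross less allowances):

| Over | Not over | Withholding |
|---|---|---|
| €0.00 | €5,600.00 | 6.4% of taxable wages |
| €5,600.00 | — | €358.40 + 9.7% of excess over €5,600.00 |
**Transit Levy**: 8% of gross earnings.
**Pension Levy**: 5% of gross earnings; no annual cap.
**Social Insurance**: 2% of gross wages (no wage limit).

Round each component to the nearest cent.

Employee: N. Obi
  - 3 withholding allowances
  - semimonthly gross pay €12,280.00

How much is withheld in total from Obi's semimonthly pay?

€2,737.78

Regional Income Tax: taxable = €12,280.00 − 3×€380.00 = €11,140.00
  €358.40 + 9.7% × (€11,140.00 − €5,600.00) = €358.40 + 9.7% × €5,540.00 = €895.78
Transit Levy: 8% × €12,280.00 = €982.40
Pension Levy: 5% × €12,280.00 = €614.00
Social Insurance: 2% × €12,280.00 = €245.60
Total: €895.78 + €982.40 + €614.00 + €245.60 = €2,737.78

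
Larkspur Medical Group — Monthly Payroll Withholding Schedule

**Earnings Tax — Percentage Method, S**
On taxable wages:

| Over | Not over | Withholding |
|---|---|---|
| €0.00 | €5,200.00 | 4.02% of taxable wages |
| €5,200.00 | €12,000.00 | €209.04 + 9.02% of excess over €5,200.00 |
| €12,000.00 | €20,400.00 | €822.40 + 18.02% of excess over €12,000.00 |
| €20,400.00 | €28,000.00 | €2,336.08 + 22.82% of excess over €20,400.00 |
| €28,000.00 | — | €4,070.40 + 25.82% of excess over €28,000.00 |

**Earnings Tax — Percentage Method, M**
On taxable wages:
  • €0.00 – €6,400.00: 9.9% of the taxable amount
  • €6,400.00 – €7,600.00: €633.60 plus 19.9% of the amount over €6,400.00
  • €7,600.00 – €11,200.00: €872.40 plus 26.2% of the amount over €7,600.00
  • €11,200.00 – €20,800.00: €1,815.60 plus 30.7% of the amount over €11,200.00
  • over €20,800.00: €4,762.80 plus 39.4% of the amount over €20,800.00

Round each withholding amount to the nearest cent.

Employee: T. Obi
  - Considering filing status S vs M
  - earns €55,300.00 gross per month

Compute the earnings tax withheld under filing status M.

Earnings Tax (M): taxable = €55,300.00
  €4,762.80 + 39.4% × (€55,300.00 − €20,800.00) = €4,762.80 + 39.4% × €34,500.00 = €18,355.80

€18,355.80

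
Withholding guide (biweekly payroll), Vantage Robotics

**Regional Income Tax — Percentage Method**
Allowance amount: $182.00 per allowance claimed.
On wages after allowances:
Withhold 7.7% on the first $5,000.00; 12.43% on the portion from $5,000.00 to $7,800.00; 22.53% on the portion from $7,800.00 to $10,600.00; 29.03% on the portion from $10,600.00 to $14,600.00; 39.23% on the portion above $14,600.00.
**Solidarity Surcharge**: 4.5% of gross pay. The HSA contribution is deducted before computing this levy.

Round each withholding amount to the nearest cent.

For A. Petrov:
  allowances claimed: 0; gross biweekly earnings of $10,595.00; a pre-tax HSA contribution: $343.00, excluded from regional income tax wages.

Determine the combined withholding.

$1,746.82

Regional Income Tax: taxable = $10,595.00 − $343.00 = $10,252.00
  $733.04 + 22.53% × ($10,252.00 − $7,800.00) = $733.04 + 22.53% × $2,452.00 = $1,285.48
Solidarity Surcharge: 4.5% × $10,252.00 = $461.34
Total: $1,285.48 + $461.34 = $1,746.82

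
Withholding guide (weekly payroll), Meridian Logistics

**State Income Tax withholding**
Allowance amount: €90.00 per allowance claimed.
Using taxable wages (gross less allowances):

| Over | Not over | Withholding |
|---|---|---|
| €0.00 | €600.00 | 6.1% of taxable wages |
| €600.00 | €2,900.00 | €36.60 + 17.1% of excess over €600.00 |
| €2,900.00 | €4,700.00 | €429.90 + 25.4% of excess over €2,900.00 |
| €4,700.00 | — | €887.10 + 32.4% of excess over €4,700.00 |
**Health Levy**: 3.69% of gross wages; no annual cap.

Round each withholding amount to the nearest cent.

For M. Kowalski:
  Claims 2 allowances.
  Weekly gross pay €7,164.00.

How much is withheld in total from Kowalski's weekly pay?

€1,891.47

State Income Tax: taxable = €7,164.00 − 2×€90.00 = €6,984.00
  €887.10 + 32.4% × (€6,984.00 − €4,700.00) = €887.10 + 32.4% × €2,284.00 = €1,627.12
Health Levy: 3.69% × €7,164.00 = €264.35
Total: €1,627.12 + €264.35 = €1,891.47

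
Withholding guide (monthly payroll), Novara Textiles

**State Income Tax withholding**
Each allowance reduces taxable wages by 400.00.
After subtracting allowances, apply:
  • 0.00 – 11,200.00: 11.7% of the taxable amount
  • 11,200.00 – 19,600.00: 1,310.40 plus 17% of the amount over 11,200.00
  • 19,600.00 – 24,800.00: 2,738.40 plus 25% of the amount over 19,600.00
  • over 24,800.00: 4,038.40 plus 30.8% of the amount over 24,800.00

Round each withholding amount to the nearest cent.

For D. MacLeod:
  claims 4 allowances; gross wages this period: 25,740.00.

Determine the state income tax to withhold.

State Income Tax: taxable = 25,740.00 − 4×400.00 = 24,140.00
  2,738.40 + 25% × (24,140.00 − 19,600.00) = 2,738.40 + 25% × 4,540.00 = 3,873.40

3,873.40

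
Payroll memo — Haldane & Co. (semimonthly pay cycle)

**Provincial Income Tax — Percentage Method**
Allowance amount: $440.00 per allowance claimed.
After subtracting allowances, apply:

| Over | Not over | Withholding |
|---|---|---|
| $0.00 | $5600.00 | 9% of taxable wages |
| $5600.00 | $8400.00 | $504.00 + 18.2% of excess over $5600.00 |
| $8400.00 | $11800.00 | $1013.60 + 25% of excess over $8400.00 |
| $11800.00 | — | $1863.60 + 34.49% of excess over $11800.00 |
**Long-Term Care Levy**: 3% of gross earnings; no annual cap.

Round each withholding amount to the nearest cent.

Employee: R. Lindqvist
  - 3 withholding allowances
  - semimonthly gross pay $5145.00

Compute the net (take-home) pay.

$4646.40

Provincial Income Tax: taxable = $5145.00 − 3×$440.00 = $3825.00
  9% × $3825.00 = $344.25
Long-Term Care Levy: 3% × $5145.00 = $154.35
Total withheld: $344.25 + $154.35 = $498.60
Net pay: $5145.00 − $498.60 = $4646.40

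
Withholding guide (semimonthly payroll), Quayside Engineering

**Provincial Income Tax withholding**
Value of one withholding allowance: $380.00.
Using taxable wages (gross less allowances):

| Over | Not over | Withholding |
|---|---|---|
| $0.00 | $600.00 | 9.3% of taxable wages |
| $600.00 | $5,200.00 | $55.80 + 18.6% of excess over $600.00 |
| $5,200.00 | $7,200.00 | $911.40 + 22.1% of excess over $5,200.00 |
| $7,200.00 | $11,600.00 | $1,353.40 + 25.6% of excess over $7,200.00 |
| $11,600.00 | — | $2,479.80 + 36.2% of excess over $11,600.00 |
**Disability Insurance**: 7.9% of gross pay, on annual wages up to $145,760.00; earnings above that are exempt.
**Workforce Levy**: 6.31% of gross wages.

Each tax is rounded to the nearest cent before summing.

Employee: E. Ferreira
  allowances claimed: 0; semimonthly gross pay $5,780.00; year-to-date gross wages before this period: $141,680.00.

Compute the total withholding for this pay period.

$1,726.62

Provincial Income Tax: taxable = $5,780.00
  $911.40 + 22.1% × ($5,780.00 − $5,200.00) = $911.40 + 22.1% × $580.00 = $1,039.58
Disability Insurance: cap $145,760.00 − YTD $141,680.00 = $4,080.00 subject; 7.9% × $4,080.00 = $322.32
Workforce Levy: 6.31% × $5,780.00 = $364.72
Total: $1,039.58 + $322.32 + $364.72 = $1,726.62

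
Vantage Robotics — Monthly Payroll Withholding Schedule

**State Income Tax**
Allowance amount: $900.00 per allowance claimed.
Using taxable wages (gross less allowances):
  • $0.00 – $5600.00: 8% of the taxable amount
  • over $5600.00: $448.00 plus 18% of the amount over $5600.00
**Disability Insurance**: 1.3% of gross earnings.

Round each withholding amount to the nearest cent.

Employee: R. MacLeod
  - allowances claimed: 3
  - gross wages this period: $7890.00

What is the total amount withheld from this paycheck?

State Income Tax: taxable = $7890.00 − 3×$900.00 = $5190.00
  8% × $5190.00 = $415.20
Disability Insurance: 1.3% × $7890.00 = $102.57
Total: $415.20 + $102.57 = $517.77

$517.77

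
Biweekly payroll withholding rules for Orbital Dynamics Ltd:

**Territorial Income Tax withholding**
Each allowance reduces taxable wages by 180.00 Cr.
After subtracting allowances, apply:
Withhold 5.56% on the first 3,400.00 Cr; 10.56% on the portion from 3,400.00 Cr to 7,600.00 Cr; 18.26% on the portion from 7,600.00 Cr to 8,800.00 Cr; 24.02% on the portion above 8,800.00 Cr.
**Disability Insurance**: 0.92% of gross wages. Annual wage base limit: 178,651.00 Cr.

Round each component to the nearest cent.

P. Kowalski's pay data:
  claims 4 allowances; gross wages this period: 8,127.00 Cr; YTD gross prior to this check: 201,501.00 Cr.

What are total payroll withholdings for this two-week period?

612.18 Cr

Territorial Income Tax: taxable = 8,127.00 Cr − 4×180.00 Cr = 7,407.00 Cr
  189.04 Cr + 10.56% × (7,407.00 Cr − 3,400.00 Cr) = 189.04 Cr + 10.56% × 4,007.00 Cr = 612.18 Cr
Disability Insurance: YTD 201,501.00 Cr ≥ cap 178,651.00 Cr → 0.00 Cr
Total: 612.18 Cr + 0.00 Cr = 612.18 Cr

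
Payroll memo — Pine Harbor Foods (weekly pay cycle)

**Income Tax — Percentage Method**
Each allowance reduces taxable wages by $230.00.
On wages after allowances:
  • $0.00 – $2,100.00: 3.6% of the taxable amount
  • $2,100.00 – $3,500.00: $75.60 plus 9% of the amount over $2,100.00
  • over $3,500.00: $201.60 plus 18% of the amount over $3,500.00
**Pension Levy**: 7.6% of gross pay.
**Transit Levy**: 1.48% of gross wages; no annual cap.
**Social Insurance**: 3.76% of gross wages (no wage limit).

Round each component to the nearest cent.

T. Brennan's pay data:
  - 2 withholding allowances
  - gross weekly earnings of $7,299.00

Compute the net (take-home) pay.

$5,559.19

Income Tax: taxable = $7,299.00 − 2×$230.00 = $6,839.00
  $201.60 + 18% × ($6,839.00 − $3,500.00) = $201.60 + 18% × $3,339.00 = $802.62
Pension Levy: 7.6% × $7,299.00 = $554.72
Transit Levy: 1.48% × $7,299.00 = $108.03
Social Insurance: 3.76% × $7,299.00 = $274.44
Total withheld: $802.62 + $554.72 + $108.03 + $274.44 = $1,739.81
Net pay: $7,299.00 − $1,739.81 = $5,559.19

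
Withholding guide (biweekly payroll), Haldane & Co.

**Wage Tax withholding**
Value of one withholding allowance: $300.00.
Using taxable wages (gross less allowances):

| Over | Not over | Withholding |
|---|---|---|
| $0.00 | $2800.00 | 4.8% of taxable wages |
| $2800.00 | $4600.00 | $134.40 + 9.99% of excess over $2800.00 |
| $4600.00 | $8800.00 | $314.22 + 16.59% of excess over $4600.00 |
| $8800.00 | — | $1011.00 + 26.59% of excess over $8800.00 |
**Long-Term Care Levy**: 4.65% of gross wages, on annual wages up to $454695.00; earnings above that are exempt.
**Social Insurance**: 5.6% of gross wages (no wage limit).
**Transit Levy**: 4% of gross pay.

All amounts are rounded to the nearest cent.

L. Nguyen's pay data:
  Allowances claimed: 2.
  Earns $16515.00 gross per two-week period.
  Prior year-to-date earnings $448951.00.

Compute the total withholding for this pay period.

Wage Tax: taxable = $16515.00 − 2×$300.00 = $15915.00
  $1011.00 + 26.59% × ($15915.00 − $8800.00) = $1011.00 + 26.59% × $7115.00 = $2902.88
Long-Term Care Levy: cap $454695.00 − YTD $448951.00 = $5744.00 subject; 4.65% × $5744.00 = $267.10
Social Insurance: 5.6% × $16515.00 = $924.84
Transit Levy: 4% × $16515.00 = $660.60
Total: $2902.88 + $267.10 + $924.84 + $660.60 = $4755.42

$4755.42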